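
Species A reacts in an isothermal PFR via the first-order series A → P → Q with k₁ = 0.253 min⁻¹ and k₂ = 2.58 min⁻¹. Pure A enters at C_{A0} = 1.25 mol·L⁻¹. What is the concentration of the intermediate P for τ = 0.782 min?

The intermediate concentration in a first-order A→B→C sequence is C_P = k₁C_{A0}(e^(−k₁τ) − e^(−k₂τ))/(k₂−k₁).
e^(−k₁τ) = e^(−0.253×0.782) = e^(−0.1978) = 0.8205; e^(−k₂τ) = e^(−2.018) = 0.1330.
C_P = 0.253×1.25/(2.58−0.253) × (0.8205−0.1330) = 0.1359×0.6875 = 0.09344 mol·L⁻¹.

0.0934 mol·L⁻¹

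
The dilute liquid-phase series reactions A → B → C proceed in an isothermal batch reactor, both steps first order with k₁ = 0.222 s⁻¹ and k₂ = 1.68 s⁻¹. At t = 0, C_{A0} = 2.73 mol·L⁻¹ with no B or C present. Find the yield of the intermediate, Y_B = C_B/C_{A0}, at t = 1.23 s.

0.0966

The intermediate concentration in a first-order A→B→C sequence is C_B = k₁C_{A0}(e^(−k₁t) − e^(−k₂t))/(k₂−k₁).
e^(−k₁t) = e^(−0.222×1.23) = e^(−0.2731) = 0.7610; e^(−k₂t) = e^(−2.066) = 0.1266.
C_B = 0.222×2.73/(1.68−0.222) × (0.7610−0.1266) = 0.4157×0.6344 = 0.2637 mol·L⁻¹.
Y_B = C_B/C_{A0} = 0.2637/2.73 = 0.0966.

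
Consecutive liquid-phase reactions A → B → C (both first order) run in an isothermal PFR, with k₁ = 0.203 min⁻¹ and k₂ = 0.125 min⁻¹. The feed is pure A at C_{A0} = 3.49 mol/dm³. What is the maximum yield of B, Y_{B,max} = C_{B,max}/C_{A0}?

At the optimum, C_{B,max}/C_{A0} = (k₁/k₂)^[k₂/(k₂−k₁)].
= (0.203/0.125)^(0.125/(0.125−0.203)) = (1.624)^(-1.603) = 0.4598.

0.460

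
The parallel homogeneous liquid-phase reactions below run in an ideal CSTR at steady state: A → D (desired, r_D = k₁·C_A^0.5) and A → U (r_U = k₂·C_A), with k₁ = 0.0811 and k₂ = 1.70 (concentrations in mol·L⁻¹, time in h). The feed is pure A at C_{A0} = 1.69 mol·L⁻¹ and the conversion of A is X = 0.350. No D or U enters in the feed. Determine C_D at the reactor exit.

Exit C_A = C_{A0}(1−X) = 1.69×0.650 = 1.099 mol·L⁻¹.
In a CSTR the entire volume is at exit conditions, so r_D = 0.0811×1.099^0.5 = 0.08500 and r_U = 1.70×1.099 = 1.867.
Fraction of consumed A going to D: r_D/(r_D+r_U) = 0.04354.
C_D = 0.04354·C_{A0}·X = 0.04354×1.69×0.350 = 0.0258 mol·L⁻¹.

0.0258 mol·L⁻¹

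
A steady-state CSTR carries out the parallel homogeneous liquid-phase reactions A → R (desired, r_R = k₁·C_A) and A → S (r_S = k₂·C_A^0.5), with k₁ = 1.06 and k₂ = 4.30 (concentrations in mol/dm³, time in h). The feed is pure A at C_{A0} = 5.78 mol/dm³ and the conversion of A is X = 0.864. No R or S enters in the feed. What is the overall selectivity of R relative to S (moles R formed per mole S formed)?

Exit C_A = C_{A0}(1−X) = 5.78×0.136 = 0.7861 mol/dm³.
A CSTR operates uniformly at the exit composition, giving r_R = 0.8332 and r_S = 3.812 (each k·C_A^n at C_A = 0.7861).
Overall selectivity = C_R/C_S = r_Rτ/(r_Sτ) = r_R/r_S = 0.219.

0.219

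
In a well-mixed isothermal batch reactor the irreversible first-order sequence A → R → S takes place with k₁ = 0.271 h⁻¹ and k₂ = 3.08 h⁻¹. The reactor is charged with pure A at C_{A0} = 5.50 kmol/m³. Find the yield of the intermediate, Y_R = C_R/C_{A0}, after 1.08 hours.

Solving the coupled first-order balances gives C_R(t) = [k₁/(k₂−k₁)]·C_{A0}·(e^(−k₁t) − e^(−k₂t)).
e^(−k₁t) = e^(−0.271×1.08) = e^(−0.2927) = 0.7463; e^(−k₂t) = e^(−3.326) = 0.03592.
C_R = 0.271×5.50/(3.08−0.271) × (0.7463−0.03592) = 0.5306×0.7103 = 0.3769 kmol/m³.
Y_R = C_R/C_{A0} = 0.3769/5.50 = 0.0685.

0.0685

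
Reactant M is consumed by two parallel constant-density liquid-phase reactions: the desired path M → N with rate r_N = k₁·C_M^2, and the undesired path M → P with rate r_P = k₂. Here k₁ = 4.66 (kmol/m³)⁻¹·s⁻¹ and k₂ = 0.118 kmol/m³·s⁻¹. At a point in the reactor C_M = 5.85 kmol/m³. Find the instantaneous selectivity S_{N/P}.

S_{N/P} = r_N/r_P = (k₁·C_M^2)/(k₂) = (k₁/k₂)·C_M^2.
= (4.66×5.850^2) / (0.118) = 159.5/0.1180 = 1351.
Since the desired path is higher order in M, keeping C_M high (PFR or concentrated feed) favours N.

1351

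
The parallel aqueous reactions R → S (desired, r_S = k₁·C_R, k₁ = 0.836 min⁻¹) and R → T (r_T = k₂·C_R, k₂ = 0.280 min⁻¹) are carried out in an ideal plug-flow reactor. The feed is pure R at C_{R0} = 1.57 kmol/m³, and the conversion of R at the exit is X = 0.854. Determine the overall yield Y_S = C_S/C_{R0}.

C_R = C_{R0}(1−X) = 0.2292 kmol/m³.
Both paths are first order in R, so the instantaneous fraction to S is constant: dC_S/d(−C_R) = k₁/(k₁+k₂) = 0.7491.
C_S = 0.7491·(C_{R0}−C_R) = 0.7491×1.341 = 1.00 kmol/m³.
Y_S = C_S/C_{R0} = 1.004/1.57 = 0.640.

0.640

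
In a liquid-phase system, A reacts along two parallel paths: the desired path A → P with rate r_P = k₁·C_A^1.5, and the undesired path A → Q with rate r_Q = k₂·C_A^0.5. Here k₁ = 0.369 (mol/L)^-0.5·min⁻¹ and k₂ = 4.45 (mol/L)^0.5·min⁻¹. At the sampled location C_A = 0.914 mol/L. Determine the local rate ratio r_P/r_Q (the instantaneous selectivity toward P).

0.0758

S_{P/Q} = r_P/r_Q = (k₁·C_A^1.5)/(k₂·C_A^0.5) = (k₁/k₂)·C_A.
= (0.369×0.9140^1.5) / (4.45×0.9140^0.5) = 0.3224/4.254 = 0.0758.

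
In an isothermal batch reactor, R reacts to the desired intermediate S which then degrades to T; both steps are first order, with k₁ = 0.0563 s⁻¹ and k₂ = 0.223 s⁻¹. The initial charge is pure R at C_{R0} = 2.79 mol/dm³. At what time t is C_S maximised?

Setting dC_S/dt = 0 gives t_opt = ln(k₂/k₁)/(k₂−k₁).
= ln(0.223/0.0563)/(0.223−0.0563) = ln(3.961)/0.1667 = 1.376/0.1667 = 8.26 s.

8.26 s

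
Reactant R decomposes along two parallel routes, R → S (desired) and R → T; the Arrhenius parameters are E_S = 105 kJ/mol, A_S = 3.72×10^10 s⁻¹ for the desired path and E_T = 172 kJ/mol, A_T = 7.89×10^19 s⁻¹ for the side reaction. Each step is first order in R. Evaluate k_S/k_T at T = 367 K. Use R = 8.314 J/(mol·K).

1.62

With equal orders, S_{S/T} = k_S/k_T = (A_S/A_T)·exp[(E_T−E_S)/(RT)].
(E_T−E_S)/(RT) = (172−105)×10³/(8.314×367) = 67000/3051 = 21.96.
k_S/k_T = (3.72×10^10/7.89×10^19)·exp(21.96) = 4.715×10^-10 × 3.438×10^9 = 1.62.
Since E_S < E_T, lowering the temperature improves selectivity toward S.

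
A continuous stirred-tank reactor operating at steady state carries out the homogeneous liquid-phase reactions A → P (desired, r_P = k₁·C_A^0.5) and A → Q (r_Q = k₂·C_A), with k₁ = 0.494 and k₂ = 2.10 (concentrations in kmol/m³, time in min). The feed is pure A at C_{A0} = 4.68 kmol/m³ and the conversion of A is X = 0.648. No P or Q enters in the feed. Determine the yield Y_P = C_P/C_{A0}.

Exit C_A = C_{A0}(1−X) = 4.68×0.352 = 1.647 kmol/m³.
A CSTR operates uniformly at the exit composition, giving r_P = 0.6340 and r_Q = 3.459 (each k·C_A^n at C_A = 1.647).
Fraction of consumed A going to P: r_P/(r_P+r_Q) = 0.1549.
C_P = 0.1549·C_{A0}·X = 0.1549×4.68×0.648 = 0.470 kmol/m³; Y_P = C_P/C_{A0} = 0.100.

0.100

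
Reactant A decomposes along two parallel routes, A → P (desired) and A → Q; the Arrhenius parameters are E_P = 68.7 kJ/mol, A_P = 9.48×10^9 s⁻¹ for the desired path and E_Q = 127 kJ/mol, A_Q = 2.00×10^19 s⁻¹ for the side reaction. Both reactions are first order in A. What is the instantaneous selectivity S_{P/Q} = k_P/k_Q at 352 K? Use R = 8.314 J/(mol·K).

With equal orders, S_{P/Q} = k_P/k_Q = (A_P/A_Q)·exp[(E_Q−E_P)/(RT)].
(E_Q−E_P)/(RT) = (127−68.7)×10³/(8.314×352) = 58300/2927 = 19.92.
k_P/k_Q = (9.48×10^9/2.00×10^19)·exp(19.92) = 4.740×10^-10 × 4.484×10^8 = 0.213.
Since E_P < E_Q, lowering the temperature improves selectivity toward P.

0.213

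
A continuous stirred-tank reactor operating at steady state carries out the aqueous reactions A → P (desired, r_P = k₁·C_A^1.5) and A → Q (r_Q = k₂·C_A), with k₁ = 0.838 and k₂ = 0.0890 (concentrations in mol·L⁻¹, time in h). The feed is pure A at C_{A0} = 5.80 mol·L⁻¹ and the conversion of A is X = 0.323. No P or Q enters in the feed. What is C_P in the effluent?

Exit C_A = C_{A0}(1−X) = 5.80×0.677 = 3.927 mol·L⁻¹.
In a CSTR the entire volume is at exit conditions, so r_P = 0.838×3.927^1.5 = 6.520 and r_Q = 0.0890×3.927 = 0.3495.
Fraction of consumed A going to P: r_P/(r_P+r_Q) = 0.9491.
C_P = 0.9491·C_{A0}·X = 0.9491×5.80×0.323 = 1.78 mol·L⁻¹.

1.78 mol·L⁻¹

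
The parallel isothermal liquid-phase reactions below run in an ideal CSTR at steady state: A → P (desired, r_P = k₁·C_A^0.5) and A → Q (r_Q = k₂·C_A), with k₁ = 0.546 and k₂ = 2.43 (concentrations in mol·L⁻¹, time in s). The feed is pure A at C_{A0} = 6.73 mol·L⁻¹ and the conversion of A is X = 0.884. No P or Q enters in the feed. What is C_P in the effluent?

1.21 mol·L⁻¹

Exit C_A = C_{A0}(1−X) = 6.73×0.116 = 0.7807 mol·L⁻¹.
A CSTR operates uniformly at the exit composition, giving r_P = 0.4824 and r_Q = 1.897 (each k·C_A^n at C_A = 0.7807).
Fraction of consumed A going to P: r_P/(r_P+r_Q) = 0.2027.
C_P = 0.2027·C_{A0}·X = 0.2027×6.73×0.884 = 1.21 mol·L⁻¹.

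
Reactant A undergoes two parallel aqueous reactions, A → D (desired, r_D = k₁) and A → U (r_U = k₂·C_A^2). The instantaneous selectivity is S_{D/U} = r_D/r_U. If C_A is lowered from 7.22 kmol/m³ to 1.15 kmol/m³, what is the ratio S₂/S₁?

S_{D/U} = (k₁/k₂)·C_A^-2, so S₂/S₁ = (C_{A,2}/C_{A,1})^-2.
= (1.15/7.22)^(-2) = (0.1593)^(-2) = 39.4.

39.4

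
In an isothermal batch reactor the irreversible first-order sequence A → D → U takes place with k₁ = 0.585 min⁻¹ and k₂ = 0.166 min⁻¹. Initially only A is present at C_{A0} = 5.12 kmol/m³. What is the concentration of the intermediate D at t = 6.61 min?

Solving the coupled first-order balances gives C_D(t) = [k₁/(k₂−k₁)]·C_{A0}·(e^(−k₁t) − e^(−k₂t)).
e^(−k₁t) = e^(−0.585×6.61) = e^(−3.867) = 0.02092; e^(−k₂t) = e^(−1.097) = 0.3338.
C_D = 0.585×5.12/(0.166−0.585) × (0.02092−0.3338) = (-7.148)×(-0.3129) = 2.236 kmol/m³.

2.24 kmol/m³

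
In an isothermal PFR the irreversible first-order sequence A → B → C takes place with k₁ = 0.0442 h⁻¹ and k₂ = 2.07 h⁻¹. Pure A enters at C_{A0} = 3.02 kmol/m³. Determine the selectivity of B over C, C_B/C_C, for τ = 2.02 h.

Solving the coupled first-order balances gives C_B(τ) = [k₁/(k₂−k₁)]·C_{A0}·(e^(−k₁τ) − e^(−k₂τ)).
e^(−k₁τ) = e^(−0.0442×2.02) = e^(−0.08928) = 0.9146; e^(−k₂τ) = e^(−4.181) = 0.01528.
C_B = 0.0442×3.02/(2.07−0.0442) × (0.9146−0.01528) = 0.06589×0.8993 = 0.05926 kmol/m³.
C_A = C_{A0}e^(−k₁τ) = 2.762 kmol/m³, so C_C = C_{A0}−C_A−C_B = 0.1987 kmol/m³; C_B/C_C = 0.298.

0.298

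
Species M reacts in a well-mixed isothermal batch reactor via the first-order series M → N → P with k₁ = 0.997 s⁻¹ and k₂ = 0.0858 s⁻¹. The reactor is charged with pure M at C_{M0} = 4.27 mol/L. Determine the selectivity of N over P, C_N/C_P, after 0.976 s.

20.2

Solving the coupled first-order balances gives C_N(t) = [k₁/(k₂−k₁)]·C_{M0}·(e^(−k₁t) − e^(−k₂t)).
e^(−k₁t) = e^(−0.997×0.976) = e^(−0.9731) = 0.3779; e^(−k₂t) = e^(−0.08374) = 0.9197.
C_N = 0.997×4.27/(0.0858−0.997) × (0.3779−0.9197) = (-4.672)×(-0.5417) = 2.531 mol/L.
C_M = C_{M0}e^(−k₁t) = 1.614 mol/L, so C_P = C_{M0}−C_M−C_N = 0.1252 mol/L; C_N/C_P = 20.2.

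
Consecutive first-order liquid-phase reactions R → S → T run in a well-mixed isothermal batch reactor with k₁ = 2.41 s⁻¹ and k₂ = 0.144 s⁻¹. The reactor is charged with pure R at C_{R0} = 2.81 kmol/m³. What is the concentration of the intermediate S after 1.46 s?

The intermediate concentration in a first-order A→B→C sequence is C_S = k₁C_{R0}(e^(−k₁t) − e^(−k₂t))/(k₂−k₁).
e^(−k₁t) = e^(−2.41×1.46) = e^(−3.519) = 0.02964; e^(−k₂t) = e^(−0.2102) = 0.8104.
C_S = 2.41×2.81/(0.144−2.41) × (0.02964−0.8104) = (-2.989)×(-0.7807) = 2.333 kmol/m³.

2.33 kmol/m³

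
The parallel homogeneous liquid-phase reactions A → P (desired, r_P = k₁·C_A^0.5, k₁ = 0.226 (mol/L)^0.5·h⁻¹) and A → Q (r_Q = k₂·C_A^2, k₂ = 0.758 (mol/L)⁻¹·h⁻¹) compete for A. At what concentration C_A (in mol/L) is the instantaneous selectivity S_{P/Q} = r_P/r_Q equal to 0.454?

0.756 mol/L

S_{P/Q} = (k₁/k₂)·C_A^-1.5 ⇒ C_A = (S·k₂/k₁)^(1/(-1.5)).
= (0.454×0.758/0.226)^(-0.6667) = (1.523)^(-0.6667) = 0.756 mol/L.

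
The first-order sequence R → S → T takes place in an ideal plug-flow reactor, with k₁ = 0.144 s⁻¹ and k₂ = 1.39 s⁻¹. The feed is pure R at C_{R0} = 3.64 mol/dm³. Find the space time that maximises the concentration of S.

1.82 s

The intermediate peaks when r₁ = r₂, i.e. k₁e^(−k₁τ) = k₂e^(−k₂τ), giving τ_opt = ln(k₂/k₁)/(k₂−k₁).
= ln(1.39/0.144)/(1.39−0.144) = ln(9.653)/1.246 = 2.267/1.246 = 1.82 s.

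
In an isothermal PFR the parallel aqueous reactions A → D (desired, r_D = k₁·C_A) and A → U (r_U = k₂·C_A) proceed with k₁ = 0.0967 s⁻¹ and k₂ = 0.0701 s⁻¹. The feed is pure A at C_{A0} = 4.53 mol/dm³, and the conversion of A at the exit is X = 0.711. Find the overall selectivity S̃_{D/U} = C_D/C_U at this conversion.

C_A = C_{A0}(1−X) = 1.309 mol/dm³.
Both paths are first order in A, so the instantaneous fraction to D is constant: dC_D/d(−C_A) = k₁/(k₁+k₂) = 0.5797.
C_D = 0.5797·(C_{A0}−C_A) = 0.5797×3.221 = 1.87 mol/dm³.
C_U = (C_{A0}−C_A)−C_D = 1.354 mol/dm³; S̃_{D/U} = 1.867/1.354 = 1.38.

1.38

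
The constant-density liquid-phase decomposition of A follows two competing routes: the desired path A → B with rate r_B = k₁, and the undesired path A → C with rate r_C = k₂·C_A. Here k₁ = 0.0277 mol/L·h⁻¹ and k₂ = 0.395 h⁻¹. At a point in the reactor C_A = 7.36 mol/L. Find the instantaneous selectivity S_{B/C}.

0.00953

S_{B/C} = r_B/r_C = (k₁)/(k₂·C_A) = (k₁/k₂)·C_A⁻¹.
= (0.0277) / (0.395×7.360) = 0.02770/2.907 = 0.00953.
The undesired path is higher order in A, so low C_A (CSTR or dilute feed) favours B.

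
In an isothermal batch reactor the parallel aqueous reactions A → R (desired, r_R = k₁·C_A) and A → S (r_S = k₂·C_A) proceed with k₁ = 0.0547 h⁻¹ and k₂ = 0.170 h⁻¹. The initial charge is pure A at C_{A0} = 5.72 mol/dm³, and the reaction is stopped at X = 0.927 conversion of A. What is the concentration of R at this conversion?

1.29 mol/dm³

C_A = C_{A0}(1−X) = 0.4176 mol/dm³.
Both paths are first order in A, so the instantaneous fraction to R is constant: dC_R/d(−C_A) = k₁/(k₁+k₂) = 0.2434.
C_R = 0.2434·(C_{A0}−C_A) = 0.2434×5.302 = 1.29 mol/dm³.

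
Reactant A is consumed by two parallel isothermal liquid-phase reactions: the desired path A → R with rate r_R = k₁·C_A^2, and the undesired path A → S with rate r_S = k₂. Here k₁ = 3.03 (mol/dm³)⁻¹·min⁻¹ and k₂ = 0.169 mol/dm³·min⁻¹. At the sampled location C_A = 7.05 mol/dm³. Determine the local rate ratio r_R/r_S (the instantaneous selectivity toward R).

891

S_{R/S} = r_R/r_S = (k₁·C_A^2)/(k₂) = (k₁/k₂)·C_A^2.
= (3.03×7.050^2) / (0.169) = 150.6/0.1690 = 891.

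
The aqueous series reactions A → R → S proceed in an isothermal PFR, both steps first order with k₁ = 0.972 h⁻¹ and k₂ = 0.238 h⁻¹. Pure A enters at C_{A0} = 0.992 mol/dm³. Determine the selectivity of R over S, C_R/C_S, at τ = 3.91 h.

1.02

The intermediate concentration in a first-order A→B→C sequence is C_R = k₁C_{A0}(e^(−k₁τ) − e^(−k₂τ))/(k₂−k₁).
e^(−k₁τ) = e^(−0.972×3.91) = e^(−3.801) = 0.02236; e^(−k₂τ) = e^(−0.9306) = 0.3943.
C_R = 0.972×0.992/(0.238−0.972) × (0.02236−0.3943) = (-1.314)×(-0.3720) = 0.4886 mol/dm³.
C_A = C_{A0}e^(−k₁τ) = 0.02218 mol/dm³, so C_S = C_{A0}−C_A−C_R = 0.4812 mol/dm³; C_R/C_S = 1.02.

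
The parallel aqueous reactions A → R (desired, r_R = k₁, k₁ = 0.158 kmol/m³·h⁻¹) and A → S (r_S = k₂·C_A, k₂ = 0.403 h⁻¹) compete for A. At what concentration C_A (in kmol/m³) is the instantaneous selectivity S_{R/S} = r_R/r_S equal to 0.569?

S_{R/S} = (k₁/k₂)·C_A⁻¹ ⇒ C_A = (S·k₂/k₁)^(-1).
= (0.569×0.403/0.158)^(-1) = (1.451)^(-1) = 0.689 kmol/m³.

0.689 kmol/m³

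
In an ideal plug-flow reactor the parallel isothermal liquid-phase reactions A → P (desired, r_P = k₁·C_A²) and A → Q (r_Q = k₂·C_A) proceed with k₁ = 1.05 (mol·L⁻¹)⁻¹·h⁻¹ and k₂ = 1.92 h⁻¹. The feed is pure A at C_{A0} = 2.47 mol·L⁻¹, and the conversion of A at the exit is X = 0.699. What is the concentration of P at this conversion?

0.787 mol·L⁻¹

C_A = C_{A0}(1−X) = 0.7435 mol·L⁻¹.
Along a PFR/batch, dC_Q/dC_A = −r_Q/(r_P+r_Q) = −k₂/(k₂+k₁·C_A).
Integrating from C_{A0} to C_A: C_Q = (1.92/1.05)·ln[(1.92+1.05·2.47)/(1.92+1.05·0.743)] = 1.829·ln(4.514/2.701) = 0.9391 mol·L⁻¹.
Then C_P = (C_{A0}−C_A) − C_Q = 1.727 − 0.9391 = 0.7874 mol·L⁻¹.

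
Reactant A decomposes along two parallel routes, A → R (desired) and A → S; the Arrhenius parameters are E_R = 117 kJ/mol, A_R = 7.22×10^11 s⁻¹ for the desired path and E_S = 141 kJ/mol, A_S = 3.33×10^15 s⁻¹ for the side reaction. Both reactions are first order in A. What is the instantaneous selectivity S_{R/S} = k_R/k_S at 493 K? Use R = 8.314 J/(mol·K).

Since both paths have the same order in A, the concentration cancels and S_{R/S} = k_R/k_S = (A_R/A_S)·exp[(E_S−E_R)/(RT)].
(E_S−E_R)/(RT) = (141−117)×10³/(8.314×493) = 24000/4099 = 5.855.
k_R/k_S = (7.22×10^11/3.33×10^15)·exp(5.855) = 2.168×10^-4 × 349.1 = 0.0757.

0.0757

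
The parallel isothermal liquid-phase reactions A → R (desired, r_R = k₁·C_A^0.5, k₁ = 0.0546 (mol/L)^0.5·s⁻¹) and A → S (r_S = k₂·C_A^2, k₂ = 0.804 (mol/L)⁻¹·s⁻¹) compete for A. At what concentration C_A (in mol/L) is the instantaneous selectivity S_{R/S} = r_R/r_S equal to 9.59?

S_{R/S} = (k₁/k₂)·C_A^-1.5 ⇒ C_A = (S·k₂/k₁)^(1/(-1.5)).
= (9.59×0.804/0.0546)^(-0.6667) = (141.2)^(-0.6667) = 0.0369 mol/L.

0.0369 mol/L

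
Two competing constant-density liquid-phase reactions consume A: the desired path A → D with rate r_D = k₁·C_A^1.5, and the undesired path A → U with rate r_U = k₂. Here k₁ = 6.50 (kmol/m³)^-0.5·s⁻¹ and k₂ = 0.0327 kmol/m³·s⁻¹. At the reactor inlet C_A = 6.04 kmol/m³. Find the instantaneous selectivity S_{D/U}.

S_{D/U} = r_D/r_U = (k₁·C_A^1.5)/(k₂) = (k₁/k₂)·C_A^1.5.
= (6.50×6.040^1.5) / (0.0327) = 96.49/0.03270 = 2951.
Since the desired path is higher order in A, keeping C_A high (PFR or concentrated feed) favours D.

2951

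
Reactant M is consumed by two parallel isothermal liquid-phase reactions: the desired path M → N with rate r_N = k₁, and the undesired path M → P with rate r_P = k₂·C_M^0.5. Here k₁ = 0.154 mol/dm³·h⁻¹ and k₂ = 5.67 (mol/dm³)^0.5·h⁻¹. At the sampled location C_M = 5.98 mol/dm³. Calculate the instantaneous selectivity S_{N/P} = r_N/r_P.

0.0111

S_{N/P} = r_N/r_P = (k₁)/(k₂·C_M^0.5) = (k₁/k₂)·C_M^-0.5.
= (0.154) / (5.67×5.980^0.5) = 0.1540/13.87 = 0.0111.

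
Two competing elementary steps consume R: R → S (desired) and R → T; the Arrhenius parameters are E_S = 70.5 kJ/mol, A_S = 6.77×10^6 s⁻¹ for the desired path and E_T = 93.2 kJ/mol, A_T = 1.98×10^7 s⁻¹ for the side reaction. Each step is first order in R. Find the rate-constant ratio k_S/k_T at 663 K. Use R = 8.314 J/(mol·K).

21.0

With equal orders, S_{S/T} = k_S/k_T = (A_S/A_T)·exp[(E_T−E_S)/(RT)].
(E_T−E_S)/(RT) = (93.2−70.5)×10³/(8.314×663) = 22700/5512 = 4.118.
k_S/k_T = (6.77×10^6/1.98×10^7)·exp(4.118) = 0.3419 × 61.45 = 21.0.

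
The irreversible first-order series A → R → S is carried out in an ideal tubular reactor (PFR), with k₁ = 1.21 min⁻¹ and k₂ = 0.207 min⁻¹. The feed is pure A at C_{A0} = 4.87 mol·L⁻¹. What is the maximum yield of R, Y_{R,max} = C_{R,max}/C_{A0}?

0.695

At the optimum, C_{R,max}/C_{A0} = (k₁/k₂)^[k₂/(k₂−k₁)].
= (1.21/0.207)^(0.207/(0.207−1.21)) = (5.845)^(-0.2064) = 0.6946.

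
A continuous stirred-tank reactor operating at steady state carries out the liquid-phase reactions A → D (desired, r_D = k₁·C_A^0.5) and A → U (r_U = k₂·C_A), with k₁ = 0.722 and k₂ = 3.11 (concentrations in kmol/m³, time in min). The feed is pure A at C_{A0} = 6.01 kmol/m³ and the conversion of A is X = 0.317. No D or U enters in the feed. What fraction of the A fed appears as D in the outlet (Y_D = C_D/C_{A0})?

Exit C_A = C_{A0}(1−X) = 6.01×0.683 = 4.105 kmol/m³.
A CSTR operates uniformly at the exit composition, giving r_D = 1.463 and r_U = 12.77 (each k·C_A^n at C_A = 4.105).
Fraction of consumed A going to D: r_D/(r_D+r_U) = 0.1028.
C_D = 0.1028·C_{A0}·X = 0.1028×6.01×0.317 = 0.196 kmol/m³; Y_D = C_D/C_{A0} = 0.0326.

0.0326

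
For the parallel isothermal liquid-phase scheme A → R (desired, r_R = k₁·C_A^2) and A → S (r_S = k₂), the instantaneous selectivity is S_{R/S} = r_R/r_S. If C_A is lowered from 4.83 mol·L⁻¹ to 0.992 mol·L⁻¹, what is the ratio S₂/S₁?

0.0422

S_{R/S} = (k₁/k₂)·C_A^2, so S₂/S₁ = (C_{A,2}/C_{A,1})^2.
= (0.992/4.83)^2 = (0.2054)^2 = 0.0422.
Selectivity toward R falls as C_A falls — high-concentration operation is favoured.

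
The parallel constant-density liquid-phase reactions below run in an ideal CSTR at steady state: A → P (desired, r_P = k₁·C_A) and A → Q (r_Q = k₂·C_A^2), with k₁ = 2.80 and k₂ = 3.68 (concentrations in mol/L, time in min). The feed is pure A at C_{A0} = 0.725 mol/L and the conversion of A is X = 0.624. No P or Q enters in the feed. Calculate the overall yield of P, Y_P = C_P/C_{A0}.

Exit C_A = C_{A0}(1−X) = 0.725×0.376 = 0.2726 mol/L.
In a CSTR the entire volume is at exit conditions, so r_P = 2.80×0.2726 = 0.7633 and r_Q = 3.68×0.2726^2 = 0.2735.
Fraction of consumed A going to P: r_P/(r_P+r_Q) = 0.7362.
C_P = 0.7362·C_{A0}·X = 0.7362×0.725×0.624 = 0.333 mol/L; Y_P = C_P/C_{A0} = 0.459.

0.459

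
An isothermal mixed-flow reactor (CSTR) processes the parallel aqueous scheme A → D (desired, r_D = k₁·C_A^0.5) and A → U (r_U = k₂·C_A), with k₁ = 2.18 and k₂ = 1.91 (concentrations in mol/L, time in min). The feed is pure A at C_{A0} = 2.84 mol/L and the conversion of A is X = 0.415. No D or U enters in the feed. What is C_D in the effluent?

Exit C_A = C_{A0}(1−X) = 2.84×0.585 = 1.661 mol/L.
Rates in a CSTR are evaluated at the outlet concentration: r_D = 2.18×1.661^0.5 = 2.810, r_U = 1.91×1.661 = 3.173.
Fraction of consumed A going to D: r_D/(r_D+r_U) = 0.4696.
C_D = 0.4696·C_{A0}·X = 0.4696×2.84×0.415 = 0.554 mol/L.

0.554 mol/L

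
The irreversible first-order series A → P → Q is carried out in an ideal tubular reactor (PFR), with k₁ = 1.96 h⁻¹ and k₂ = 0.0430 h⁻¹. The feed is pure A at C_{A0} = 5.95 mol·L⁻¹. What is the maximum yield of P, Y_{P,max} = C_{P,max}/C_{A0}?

0.918

For a first-order series the maximum intermediate yield is C_{P,max}/C_{A0} = (k₁/k₂)^[k₂/(k₂−k₁)].
= (1.96/0.0430)^(0.0430/(0.0430−1.96)) = (45.58)^(-0.02243) = 0.9179.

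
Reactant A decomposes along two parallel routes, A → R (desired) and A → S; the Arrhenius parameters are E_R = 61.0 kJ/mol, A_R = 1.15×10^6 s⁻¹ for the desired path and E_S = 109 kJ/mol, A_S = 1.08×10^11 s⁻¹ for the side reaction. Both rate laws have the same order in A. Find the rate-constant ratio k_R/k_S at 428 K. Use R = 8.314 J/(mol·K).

k_R/k_S = (A_R/A_S)·exp[−(E_R−E_S)/(RT)] = (A_R/A_S)·exp[(E_S−E_R)/(RT)].
(E_S−E_R)/(RT) = (109−61.0)×10³/(8.314×428) = 48000/3558 = 13.49.
k_R/k_S = (1.15×10^6/1.08×10^11)·exp(13.49) = 1.065×10^-5 × 7.216×10^5 = 7.68.

7.68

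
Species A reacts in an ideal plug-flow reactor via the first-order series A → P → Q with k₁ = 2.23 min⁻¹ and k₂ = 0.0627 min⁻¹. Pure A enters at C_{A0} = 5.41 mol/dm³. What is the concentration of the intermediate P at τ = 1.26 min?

4.81 mol/dm³

The intermediate concentration in a first-order A→B→C sequence is C_P = k₁C_{A0}(e^(−k₁τ) − e^(−k₂τ))/(k₂−k₁).
e^(−k₁τ) = e^(−2.23×1.26) = e^(−2.810) = 0.06022; e^(−k₂τ) = e^(−0.07900) = 0.9240.
C_P = 2.23×5.41/(0.0627−2.23) × (0.06022−0.9240) = (-5.567)×(-0.8638) = 4.808 mol/dm³.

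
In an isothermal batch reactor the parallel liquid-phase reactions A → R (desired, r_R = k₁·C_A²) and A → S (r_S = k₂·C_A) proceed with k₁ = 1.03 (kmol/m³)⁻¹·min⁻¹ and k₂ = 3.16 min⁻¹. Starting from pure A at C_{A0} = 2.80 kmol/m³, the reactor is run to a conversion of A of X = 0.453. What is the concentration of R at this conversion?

C_A = C_{A0}(1−X) = 1.532 kmol/m³.
Along a PFR/batch, dC_S/dC_A = −r_S/(r_R+r_S) = −k₂/(k₂+k₁·C_A).
Integrating from C_{A0} to C_A: C_S = (3.16/1.03)·ln[(3.16+1.03·2.80)/(3.16+1.03·1.53)] = 3.068·ln(6.044/4.738) = 0.7472 kmol/m³.
Then C_R = (C_{A0}−C_A) − C_S = 1.268 − 0.7472 = 0.5212 kmol/m³.

0.521 kmol/m³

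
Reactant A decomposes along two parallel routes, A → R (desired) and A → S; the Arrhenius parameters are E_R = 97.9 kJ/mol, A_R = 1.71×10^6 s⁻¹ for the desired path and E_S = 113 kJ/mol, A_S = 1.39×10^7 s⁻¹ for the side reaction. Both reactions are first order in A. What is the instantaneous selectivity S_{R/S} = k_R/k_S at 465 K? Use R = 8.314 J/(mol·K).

Since both paths have the same order in A, the concentration cancels and S_{R/S} = k_R/k_S = (A_R/A_S)·exp[(E_S−E_R)/(RT)].
(E_S−E_R)/(RT) = (113−97.9)×10³/(8.314×465) = 15100/3866 = 3.906.
k_R/k_S = (1.71×10^6/1.39×10^7)·exp(3.906) = 0.1230 × 49.69 = 6.11.
Since E_R < E_S, lowering the temperature improves selectivity toward R.

6.11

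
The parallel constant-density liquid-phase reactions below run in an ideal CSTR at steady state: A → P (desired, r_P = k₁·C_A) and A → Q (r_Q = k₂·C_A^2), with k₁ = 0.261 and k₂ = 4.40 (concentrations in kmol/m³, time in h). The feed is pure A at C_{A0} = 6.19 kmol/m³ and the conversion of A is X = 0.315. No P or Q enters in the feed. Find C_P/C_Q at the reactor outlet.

Exit C_A = C_{A0}(1−X) = 6.19×0.685 = 4.240 kmol/m³.
Rates in a CSTR are evaluated at the outlet concentration: r_P = 0.261×4.240 = 1.107, r_Q = 4.40×4.240^2 = 79.11.
Overall selectivity = C_P/C_Q = r_Pτ/(r_Qτ) = r_P/r_Q = 0.0140.

0.0140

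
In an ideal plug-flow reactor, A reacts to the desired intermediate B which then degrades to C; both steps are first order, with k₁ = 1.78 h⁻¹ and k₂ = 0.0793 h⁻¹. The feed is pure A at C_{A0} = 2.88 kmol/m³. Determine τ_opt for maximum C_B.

1.83 h

The intermediate peaks when r₁ = r₂, i.e. k₁e^(−k₁τ) = k₂e^(−k₂τ), giving τ_opt = ln(k₂/k₁)/(k₂−k₁).
= ln(0.0793/1.78)/(0.0793−1.78) = ln(0.04455)/-1.701 = -3.111/-1.701 = 1.83 h.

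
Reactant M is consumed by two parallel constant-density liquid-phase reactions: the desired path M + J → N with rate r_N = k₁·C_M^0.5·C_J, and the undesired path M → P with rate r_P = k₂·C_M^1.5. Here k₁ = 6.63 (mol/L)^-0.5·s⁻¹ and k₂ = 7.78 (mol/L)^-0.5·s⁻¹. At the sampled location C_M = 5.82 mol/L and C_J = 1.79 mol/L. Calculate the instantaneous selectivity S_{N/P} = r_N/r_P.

0.262

S_{N/P} = r_N/r_P = (k₁·C_M^0.5·C_J)/(k₂·C_M^1.5) = (k₁/k₂)·C_M⁻¹·C_J.
= (6.63×5.820^0.5×1.790) / (7.78×5.820^1.5) = 28.63/109.2 = 0.262.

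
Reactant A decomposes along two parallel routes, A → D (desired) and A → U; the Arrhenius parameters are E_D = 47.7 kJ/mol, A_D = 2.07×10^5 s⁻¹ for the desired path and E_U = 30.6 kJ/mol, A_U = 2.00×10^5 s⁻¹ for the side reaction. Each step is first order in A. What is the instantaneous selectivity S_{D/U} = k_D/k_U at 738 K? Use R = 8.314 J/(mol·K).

With equal orders, S_{D/U} = k_D/k_U = (A_D/A_U)·exp[(E_U−E_D)/(RT)].
(E_U−E_D)/(RT) = (30.6−47.7)×10³/(8.314×738) = -17100/6136 = -2.787.
k_D/k_U = (2.07×10^5/2.00×10^5)·exp(-2.787) = 1.035 × 0.06161 = 0.0638.
Since E_D > E_U, raising the temperature improves selectivity toward D.

0.0638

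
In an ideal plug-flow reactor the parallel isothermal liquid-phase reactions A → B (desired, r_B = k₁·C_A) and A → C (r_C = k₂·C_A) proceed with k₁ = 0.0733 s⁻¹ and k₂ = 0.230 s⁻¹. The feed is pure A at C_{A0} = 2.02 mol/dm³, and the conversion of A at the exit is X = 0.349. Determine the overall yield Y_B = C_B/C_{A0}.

C_A = C_{A0}(1−X) = 1.315 mol/dm³.
Both paths are first order in A, so the instantaneous fraction to B is constant: dC_B/d(−C_A) = k₁/(k₁+k₂) = 0.2417.
C_B = 0.2417·(C_{A0}−C_A) = 0.2417×0.7050 = 0.170 mol/dm³.
Y_B = C_B/C_{A0} = 0.1704/2.02 = 0.0843.

0.0843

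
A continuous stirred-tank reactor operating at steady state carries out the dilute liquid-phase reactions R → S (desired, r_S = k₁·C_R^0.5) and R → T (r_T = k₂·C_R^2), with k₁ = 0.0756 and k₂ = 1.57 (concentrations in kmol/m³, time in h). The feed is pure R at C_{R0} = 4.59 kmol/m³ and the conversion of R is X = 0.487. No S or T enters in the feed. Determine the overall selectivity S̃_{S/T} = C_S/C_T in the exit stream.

Exit C_R = C_{R0}(1−X) = 4.59×0.513 = 2.355 kmol/m³.
Rates in a CSTR are evaluated at the outlet concentration: r_S = 0.0756×2.355^0.5 = 0.1160, r_T = 1.57×2.355^2 = 8.705.
Overall selectivity = C_S/C_T = r_Sτ/(r_Tτ) = r_S/r_T = 0.0133.

0.0133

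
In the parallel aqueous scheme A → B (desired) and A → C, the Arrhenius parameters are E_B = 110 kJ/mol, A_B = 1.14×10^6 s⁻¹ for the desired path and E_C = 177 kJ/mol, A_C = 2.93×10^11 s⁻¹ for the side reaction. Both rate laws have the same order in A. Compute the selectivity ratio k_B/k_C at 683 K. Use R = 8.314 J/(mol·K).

Since both paths have the same order in A, the concentration cancels and S_{B/C} = k_B/k_C = (A_B/A_C)·exp[(E_C−E_B)/(RT)].
(E_C−E_B)/(RT) = (177−110)×10³/(8.314×683) = 67000/5678 = 11.80.
k_B/k_C = (1.14×10^6/2.93×10^11)·exp(11.80) = 3.891×10^-6 × 1.331×10^5 = 0.518.

0.518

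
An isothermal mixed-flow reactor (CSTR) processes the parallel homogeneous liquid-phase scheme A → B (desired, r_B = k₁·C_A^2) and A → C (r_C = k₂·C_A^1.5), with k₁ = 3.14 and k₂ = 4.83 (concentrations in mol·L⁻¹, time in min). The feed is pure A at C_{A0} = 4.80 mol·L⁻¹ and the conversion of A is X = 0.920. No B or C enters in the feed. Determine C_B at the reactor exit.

Exit C_A = C_{A0}(1−X) = 4.80×0.0800 = 0.3840 mol·L⁻¹.
Rates in a CSTR are evaluated at the outlet concentration: r_B = 3.14×0.3840^2 = 0.4630, r_C = 4.83×0.3840^1.5 = 1.149.
Fraction of consumed A going to B: r_B/(r_B+r_C) = 0.2872.
C_B = 0.2872·C_{A0}·X = 0.2872×4.80×0.920 = 1.27 mol·L⁻¹.

1.27 mol·L⁻¹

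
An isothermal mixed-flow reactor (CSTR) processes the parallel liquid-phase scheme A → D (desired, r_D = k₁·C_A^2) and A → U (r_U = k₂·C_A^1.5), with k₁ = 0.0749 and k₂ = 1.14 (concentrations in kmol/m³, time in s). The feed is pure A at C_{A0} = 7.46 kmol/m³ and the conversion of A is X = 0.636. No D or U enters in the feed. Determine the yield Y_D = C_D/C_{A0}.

0.0621

Exit C_A = C_{A0}(1−X) = 7.46×0.364 = 2.715 kmol/m³.
In a CSTR the entire volume is at exit conditions, so r_D = 0.0749×2.715^2 = 0.5523 and r_U = 1.14×2.715^1.5 = 5.101.
Fraction of consumed A going to D: r_D/(r_D+r_U) = 0.09769.
C_D = 0.09769·C_{A0}·X = 0.09769×7.46×0.636 = 0.463 kmol/m³; Y_D = C_D/C_{A0} = 0.0621.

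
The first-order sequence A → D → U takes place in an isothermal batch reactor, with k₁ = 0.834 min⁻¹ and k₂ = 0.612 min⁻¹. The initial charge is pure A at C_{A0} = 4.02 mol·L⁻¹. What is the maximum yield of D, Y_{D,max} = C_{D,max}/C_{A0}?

For a first-order series the maximum intermediate yield is C_{D,max}/C_{A0} = (k₁/k₂)^[k₂/(k₂−k₁)].
= (0.834/0.612)^(0.612/(0.612−0.834)) = (1.363)^(-2.757) = 0.4260.

0.426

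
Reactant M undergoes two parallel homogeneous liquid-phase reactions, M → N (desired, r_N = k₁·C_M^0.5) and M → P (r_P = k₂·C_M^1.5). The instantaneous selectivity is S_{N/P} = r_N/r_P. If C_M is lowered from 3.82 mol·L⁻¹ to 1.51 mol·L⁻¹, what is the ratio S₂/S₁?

2.53

S_{N/P} = (k₁/k₂)·C_M⁻¹, so S₂/S₁ = (C_{M,2}/C_{M,1})⁻¹.
= 3.82/1.51 = 2.53.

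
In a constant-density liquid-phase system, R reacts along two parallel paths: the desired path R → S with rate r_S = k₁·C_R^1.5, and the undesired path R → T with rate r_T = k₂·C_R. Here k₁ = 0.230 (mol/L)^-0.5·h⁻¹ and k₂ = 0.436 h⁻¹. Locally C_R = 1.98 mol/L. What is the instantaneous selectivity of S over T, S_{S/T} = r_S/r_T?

S_{S/T} = r_S/r_T = (k₁·C_R^1.5)/(k₂·C_R) = (k₁/k₂)·C_R^0.5.
= (0.230×1.980^1.5) / (0.436×1.980) = 0.6408/0.8633 = 0.742.

0.742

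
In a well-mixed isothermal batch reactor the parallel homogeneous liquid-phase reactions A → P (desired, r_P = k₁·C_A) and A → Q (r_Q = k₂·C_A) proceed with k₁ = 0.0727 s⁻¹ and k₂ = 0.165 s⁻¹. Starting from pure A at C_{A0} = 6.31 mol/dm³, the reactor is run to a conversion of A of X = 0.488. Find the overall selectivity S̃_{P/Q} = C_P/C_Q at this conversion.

0.441

C_A = C_{A0}(1−X) = 3.231 mol/dm³.
Both paths are first order in A, so the instantaneous fraction to P is constant: dC_P/d(−C_A) = k₁/(k₁+k₂) = 0.3058.
C_P = 0.3058·(C_{A0}−C_A) = 0.3058×3.079 = 0.942 mol/dm³.
C_Q = (C_{A0}−C_A)−C_P = 2.137 mol/dm³; S̃_{P/Q} = 0.9418/2.137 = 0.441.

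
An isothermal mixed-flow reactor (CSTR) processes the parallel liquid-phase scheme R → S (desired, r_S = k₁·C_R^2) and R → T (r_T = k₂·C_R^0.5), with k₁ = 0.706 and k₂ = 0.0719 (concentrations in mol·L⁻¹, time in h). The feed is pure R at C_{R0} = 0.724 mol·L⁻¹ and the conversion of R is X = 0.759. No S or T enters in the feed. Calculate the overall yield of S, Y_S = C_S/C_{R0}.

Exit C_R = C_{R0}(1−X) = 0.724×0.241 = 0.1745 mol·L⁻¹.
Rates in a CSTR are evaluated at the outlet concentration: r_S = 0.706×0.1745^2 = 0.02149, r_T = 0.0719×0.1745^0.5 = 0.03003.
Fraction of consumed R going to S: r_S/(r_S+r_T) = 0.4171.
C_S = 0.4171·C_{R0}·X = 0.4171×0.724×0.759 = 0.229 mol·L⁻¹; Y_S = C_S/C_{R0} = 0.317.

0.317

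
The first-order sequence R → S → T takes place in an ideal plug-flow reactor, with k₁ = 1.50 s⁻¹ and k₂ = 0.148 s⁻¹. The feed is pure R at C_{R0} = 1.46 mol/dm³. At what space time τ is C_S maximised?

The intermediate peaks when r₁ = r₂, i.e. k₁e^(−k₁τ) = k₂e^(−k₂τ), giving τ_opt = ln(k₂/k₁)/(k₂−k₁).
= ln(0.148/1.50)/(0.148−1.50) = ln(0.09867)/-1.352 = -2.316/-1.352 = 1.71 s.

1.71 s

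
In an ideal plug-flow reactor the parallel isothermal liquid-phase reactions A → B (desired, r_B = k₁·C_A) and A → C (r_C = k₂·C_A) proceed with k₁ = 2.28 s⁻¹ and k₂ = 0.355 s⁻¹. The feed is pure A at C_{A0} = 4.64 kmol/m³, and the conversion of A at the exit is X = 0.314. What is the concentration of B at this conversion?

C_A = C_{A0}(1−X) = 3.183 kmol/m³.
Both paths are first order in A, so the instantaneous fraction to B is constant: dC_B/d(−C_A) = k₁/(k₁+k₂) = 0.8653.
C_B = 0.8653·(C_{A0}−C_A) = 0.8653×1.457 = 1.26 kmol/m³.

1.26 kmol/m³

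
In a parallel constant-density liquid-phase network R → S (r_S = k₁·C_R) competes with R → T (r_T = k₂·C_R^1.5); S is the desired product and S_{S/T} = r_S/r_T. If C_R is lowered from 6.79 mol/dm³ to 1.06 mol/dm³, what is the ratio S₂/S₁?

2.53

S_{S/T} = (k₁/k₂)·C_R^-0.5, so S₂/S₁ = (C_{R,2}/C_{R,1})^-0.5.
= (1.06/6.79)^(-0.5) = (0.1561)^(-0.5) = 2.53.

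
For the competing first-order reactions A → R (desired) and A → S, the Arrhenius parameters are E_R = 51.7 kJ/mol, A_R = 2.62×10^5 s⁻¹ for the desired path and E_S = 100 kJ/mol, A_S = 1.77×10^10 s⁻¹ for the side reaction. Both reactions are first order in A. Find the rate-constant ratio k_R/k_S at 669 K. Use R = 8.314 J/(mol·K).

Since both paths have the same order in A, the concentration cancels and S_{R/S} = k_R/k_S = (A_R/A_S)·exp[(E_S−E_R)/(RT)].
(E_S−E_R)/(RT) = (100−51.7)×10³/(8.314×669) = 48300/5562 = 8.684.
k_R/k_S = (2.62×10^5/1.77×10^10)·exp(8.684) = 1.480×10^-5 × 5907 = 0.0874.

0.0874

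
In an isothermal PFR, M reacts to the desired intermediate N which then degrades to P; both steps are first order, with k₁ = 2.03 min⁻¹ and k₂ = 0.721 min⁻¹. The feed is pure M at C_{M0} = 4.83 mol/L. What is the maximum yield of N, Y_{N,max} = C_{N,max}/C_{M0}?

0.565

For a first-order series the maximum intermediate yield is C_{N,max}/C_{M0} = (k₁/k₂)^[k₂/(k₂−k₁)].
= (2.03/0.721)^(0.721/(0.721−2.03)) = (2.816)^(-0.5508) = 0.5654.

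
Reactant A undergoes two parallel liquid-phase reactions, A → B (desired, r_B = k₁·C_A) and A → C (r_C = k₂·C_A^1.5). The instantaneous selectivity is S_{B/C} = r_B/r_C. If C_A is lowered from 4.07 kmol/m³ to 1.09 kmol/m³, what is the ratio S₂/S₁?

1.93

S_{B/C} = (k₁/k₂)·C_A^-0.5, so S₂/S₁ = (C_{A,2}/C_{A,1})^-0.5.
= (1.09/4.07)^(-0.5) = (0.2678)^(-0.5) = 1.93.
Selectivity toward B rises as C_A falls — low-concentration operation is favoured.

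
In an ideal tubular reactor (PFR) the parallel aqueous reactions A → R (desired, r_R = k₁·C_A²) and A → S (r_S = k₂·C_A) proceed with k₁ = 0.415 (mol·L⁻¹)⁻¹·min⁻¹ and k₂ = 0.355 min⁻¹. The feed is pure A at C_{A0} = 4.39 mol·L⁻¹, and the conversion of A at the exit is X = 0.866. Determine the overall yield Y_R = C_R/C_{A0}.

C_A = C_{A0}(1−X) = 0.5883 mol·L⁻¹.
Along a PFR/batch, dC_S/dC_A = −r_S/(r_R+r_S) = −k₂/(k₂+k₁·C_A).
Integrating from C_{A0} to C_A: C_S = (0.355/0.415)·ln[(0.355+0.415·4.39)/(0.355+0.415·0.588)] = 0.8554·ln(2.177/0.5991) = 1.104 mol·L⁻¹.
Then C_R = (C_{A0}−C_A) − C_S = 3.802 − 1.104 = 2.698 mol·L⁻¹.
Y_R = C_R/C_{A0} = 2.698/4.39 = 0.615.

0.615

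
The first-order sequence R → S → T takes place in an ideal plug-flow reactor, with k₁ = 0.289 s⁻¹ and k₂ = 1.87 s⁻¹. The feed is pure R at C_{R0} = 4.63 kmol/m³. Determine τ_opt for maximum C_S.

1.18 s

Setting dC_S/dτ = 0 gives τ_opt = ln(k₂/k₁)/(k₂−k₁).
= ln(1.87/0.289)/(1.87−0.289) = ln(6.471)/1.581 = 1.867/1.581 = 1.18 s.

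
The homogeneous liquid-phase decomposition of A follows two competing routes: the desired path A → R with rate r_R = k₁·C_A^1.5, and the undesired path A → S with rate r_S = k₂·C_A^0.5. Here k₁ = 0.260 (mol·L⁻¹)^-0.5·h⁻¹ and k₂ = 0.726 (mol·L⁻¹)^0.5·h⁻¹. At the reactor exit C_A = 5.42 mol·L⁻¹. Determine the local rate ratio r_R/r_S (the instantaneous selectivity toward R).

1.94

S_{R/S} = r_R/r_S = (k₁·C_A^1.5)/(k₂·C_A^0.5) = (k₁/k₂)·C_A.
= (0.260×5.420^1.5) / (0.726×5.420^0.5) = 3.281/1.690 = 1.94.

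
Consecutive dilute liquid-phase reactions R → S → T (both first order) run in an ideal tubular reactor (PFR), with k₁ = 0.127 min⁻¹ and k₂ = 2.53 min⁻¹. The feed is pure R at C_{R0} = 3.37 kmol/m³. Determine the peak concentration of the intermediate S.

For a first-order series the maximum intermediate yield is C_{S,max}/C_{R0} = (k₁/k₂)^[k₂/(k₂−k₁)].
= (0.127/2.53)^(2.53/(2.53−0.127)) = (0.05020)^(1.053) = 0.04286.
C_{S,max} = 0.04286×3.37 = 0.144 kmol/m³.

0.144 kmol/m³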